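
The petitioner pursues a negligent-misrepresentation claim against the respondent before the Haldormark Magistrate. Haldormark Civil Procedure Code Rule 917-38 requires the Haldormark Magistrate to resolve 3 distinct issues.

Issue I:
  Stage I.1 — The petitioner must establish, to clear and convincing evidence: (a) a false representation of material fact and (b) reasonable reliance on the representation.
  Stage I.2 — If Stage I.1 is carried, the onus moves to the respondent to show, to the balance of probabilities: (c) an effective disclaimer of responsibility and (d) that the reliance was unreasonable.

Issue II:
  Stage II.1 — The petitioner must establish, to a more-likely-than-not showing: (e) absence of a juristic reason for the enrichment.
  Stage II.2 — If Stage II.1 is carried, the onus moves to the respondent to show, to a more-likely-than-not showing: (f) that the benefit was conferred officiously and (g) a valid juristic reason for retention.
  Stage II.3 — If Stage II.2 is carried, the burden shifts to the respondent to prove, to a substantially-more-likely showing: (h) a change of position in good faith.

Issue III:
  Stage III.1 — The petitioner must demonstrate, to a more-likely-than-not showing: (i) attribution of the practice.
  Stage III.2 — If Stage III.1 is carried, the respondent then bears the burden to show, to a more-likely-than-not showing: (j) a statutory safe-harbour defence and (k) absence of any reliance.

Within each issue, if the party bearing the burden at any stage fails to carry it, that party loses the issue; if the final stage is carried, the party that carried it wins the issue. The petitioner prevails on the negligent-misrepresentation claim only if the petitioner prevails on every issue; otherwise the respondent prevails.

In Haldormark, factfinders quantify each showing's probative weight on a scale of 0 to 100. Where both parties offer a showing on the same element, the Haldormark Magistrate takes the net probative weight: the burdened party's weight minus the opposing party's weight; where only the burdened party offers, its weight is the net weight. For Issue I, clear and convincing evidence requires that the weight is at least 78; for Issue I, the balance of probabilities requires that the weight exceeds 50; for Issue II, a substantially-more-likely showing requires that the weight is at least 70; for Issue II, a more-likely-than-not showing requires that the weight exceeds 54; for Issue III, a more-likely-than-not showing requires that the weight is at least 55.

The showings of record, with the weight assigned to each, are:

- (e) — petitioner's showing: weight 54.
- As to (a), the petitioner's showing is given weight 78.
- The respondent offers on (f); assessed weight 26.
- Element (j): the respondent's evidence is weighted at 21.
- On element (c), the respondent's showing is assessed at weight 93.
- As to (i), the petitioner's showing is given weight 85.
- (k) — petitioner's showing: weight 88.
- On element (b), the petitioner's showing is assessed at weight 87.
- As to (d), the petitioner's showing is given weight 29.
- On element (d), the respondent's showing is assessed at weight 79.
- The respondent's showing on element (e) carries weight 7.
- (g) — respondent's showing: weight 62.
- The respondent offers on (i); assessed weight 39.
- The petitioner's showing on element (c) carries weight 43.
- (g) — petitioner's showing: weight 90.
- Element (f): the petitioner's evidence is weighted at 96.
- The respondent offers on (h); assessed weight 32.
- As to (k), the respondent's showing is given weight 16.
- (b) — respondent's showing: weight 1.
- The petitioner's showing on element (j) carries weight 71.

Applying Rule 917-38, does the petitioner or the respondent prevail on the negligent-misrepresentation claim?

— Issue I —
At Stage I.1 the petitioner must meet clear and convincing evidence (weight is at least 78): on (a) the weight is 78, ≥ 78, so (a) meets the standard; on (b) the weight is 87 less the opposing 1 gives net 86, which does reach 78, so (b) meets the standard.
  Stage I.1 is satisfied; the onus moves to the respondent.
At Stage I.2 the respondent must meet the balance of probabilities (weight exceeds 50): on (c) the weight is 93 less the opposing 43 gives net 50, ≤ 50, so (c) does not meet the standard; on (d) the weight is 79 less the opposing 29 gives net 50, which does not exceed 50, so (d) does not meet the standard.
  The respondent does not carry Stage I.2.
The analysis ends at Stage I.2; the petitioner prevails on this issue.
— Issue II —
At Stage II.1 the petitioner must meet a more-likely-than-not showing (weight exceeds 54): on (e) the weight is 54 less the opposing 7 gives net 47, ≤ 54, so (e) does not meet the standard.
  Not every element is met, so the petitioner fails to carry Stage II.1.
The respondent prevails on this issue.
— Issue III —
At Stage III.1 the petitioner must meet a more-likely-than-not showing (weight is at least 55): on (i) the weight is 85 less the opposing 39 gives net 46, < 55, so (i) does not meet the standard.
  The petitioner does not carry Stage III.1.
So the respondent prevails on this issue.
Per-issue: Issue I → petitioner; Issue II → respondent; Issue III → respondent. The petitioner must prevail on every issue; overall, the respondent prevails.

respondent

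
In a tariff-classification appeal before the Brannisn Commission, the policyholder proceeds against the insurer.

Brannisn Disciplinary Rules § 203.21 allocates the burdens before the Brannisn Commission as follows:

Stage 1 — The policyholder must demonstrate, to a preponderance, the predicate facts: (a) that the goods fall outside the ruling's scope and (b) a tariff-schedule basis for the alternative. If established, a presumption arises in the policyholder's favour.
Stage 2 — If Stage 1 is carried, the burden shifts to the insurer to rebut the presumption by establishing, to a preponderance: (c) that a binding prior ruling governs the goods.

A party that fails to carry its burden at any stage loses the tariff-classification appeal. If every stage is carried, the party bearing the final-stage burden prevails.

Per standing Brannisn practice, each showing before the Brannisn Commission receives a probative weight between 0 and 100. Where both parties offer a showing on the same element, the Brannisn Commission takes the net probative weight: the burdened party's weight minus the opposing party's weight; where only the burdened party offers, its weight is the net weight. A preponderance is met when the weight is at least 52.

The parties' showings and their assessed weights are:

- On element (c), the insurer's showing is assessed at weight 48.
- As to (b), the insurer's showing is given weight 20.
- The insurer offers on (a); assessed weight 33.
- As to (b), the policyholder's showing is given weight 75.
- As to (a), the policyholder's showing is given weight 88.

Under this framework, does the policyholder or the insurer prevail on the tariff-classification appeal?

policyholder

At Stage 1 the policyholder must meet a preponderance (weight is at least 52): on (a) the weight is 88 less the opposing 33 gives net 55, which does reach 52, so (a) meets the standard; on (b) the weight is 75 less the opposing 20 gives net 55, ≥ 52, so (b) meets the standard.
  All elements met. The burden passes to the insurer.
At Stage 2 the insurer must meet a preponderance (weight is at least 52): on (c) the weight is 48, which does not reach 52, so (c) does not meet the standard.
  Not every element is met, so the insurer fails to carry Stage 2.
The policyholder prevails.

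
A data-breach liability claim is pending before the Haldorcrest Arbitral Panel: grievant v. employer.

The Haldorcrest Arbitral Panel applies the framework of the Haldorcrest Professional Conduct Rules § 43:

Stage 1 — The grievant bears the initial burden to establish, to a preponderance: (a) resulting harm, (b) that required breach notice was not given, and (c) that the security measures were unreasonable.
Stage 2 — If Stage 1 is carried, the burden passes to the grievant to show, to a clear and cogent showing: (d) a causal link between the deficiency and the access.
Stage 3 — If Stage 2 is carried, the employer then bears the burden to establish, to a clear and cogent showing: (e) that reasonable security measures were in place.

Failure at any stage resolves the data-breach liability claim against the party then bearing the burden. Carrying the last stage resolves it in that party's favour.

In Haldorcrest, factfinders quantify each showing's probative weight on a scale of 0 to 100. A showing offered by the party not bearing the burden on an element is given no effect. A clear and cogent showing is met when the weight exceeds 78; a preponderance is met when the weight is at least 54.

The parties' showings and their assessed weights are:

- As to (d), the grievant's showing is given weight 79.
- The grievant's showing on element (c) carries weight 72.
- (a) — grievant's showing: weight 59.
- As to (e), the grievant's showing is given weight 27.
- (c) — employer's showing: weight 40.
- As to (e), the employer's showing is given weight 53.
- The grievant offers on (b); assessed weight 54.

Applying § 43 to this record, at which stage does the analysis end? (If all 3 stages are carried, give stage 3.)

stage 3

At Stage 1 the grievant must meet a preponderance (weight is at least 54): on (a) the weight is 59, ≥ 54, so (a) meets the standard; on (b) the weight is 54, which does reach 54, so (b) meets the standard; on (c) the weight is 72 (the employer's 40 is given no effect), which does reach 54, so (c) meets the standard.
  Stage 1 carried; the burden remains with the grievant.
At Stage 2 the grievant must meet a clear and cogent showing (weight exceeds 78): on (d) the weight is 79, > 78, so (d) meets the standard.
  All elements met. The burden passes to the employer.
At Stage 3 the employer must meet a clear and cogent showing (weight exceeds 78): on (e) the weight is 53 (the grievant's 27 is given no effect), ≤ 78, so (e) does not meet the standard.
  Stage 3 not carried; the employer fails its burden.
So the grievant prevails.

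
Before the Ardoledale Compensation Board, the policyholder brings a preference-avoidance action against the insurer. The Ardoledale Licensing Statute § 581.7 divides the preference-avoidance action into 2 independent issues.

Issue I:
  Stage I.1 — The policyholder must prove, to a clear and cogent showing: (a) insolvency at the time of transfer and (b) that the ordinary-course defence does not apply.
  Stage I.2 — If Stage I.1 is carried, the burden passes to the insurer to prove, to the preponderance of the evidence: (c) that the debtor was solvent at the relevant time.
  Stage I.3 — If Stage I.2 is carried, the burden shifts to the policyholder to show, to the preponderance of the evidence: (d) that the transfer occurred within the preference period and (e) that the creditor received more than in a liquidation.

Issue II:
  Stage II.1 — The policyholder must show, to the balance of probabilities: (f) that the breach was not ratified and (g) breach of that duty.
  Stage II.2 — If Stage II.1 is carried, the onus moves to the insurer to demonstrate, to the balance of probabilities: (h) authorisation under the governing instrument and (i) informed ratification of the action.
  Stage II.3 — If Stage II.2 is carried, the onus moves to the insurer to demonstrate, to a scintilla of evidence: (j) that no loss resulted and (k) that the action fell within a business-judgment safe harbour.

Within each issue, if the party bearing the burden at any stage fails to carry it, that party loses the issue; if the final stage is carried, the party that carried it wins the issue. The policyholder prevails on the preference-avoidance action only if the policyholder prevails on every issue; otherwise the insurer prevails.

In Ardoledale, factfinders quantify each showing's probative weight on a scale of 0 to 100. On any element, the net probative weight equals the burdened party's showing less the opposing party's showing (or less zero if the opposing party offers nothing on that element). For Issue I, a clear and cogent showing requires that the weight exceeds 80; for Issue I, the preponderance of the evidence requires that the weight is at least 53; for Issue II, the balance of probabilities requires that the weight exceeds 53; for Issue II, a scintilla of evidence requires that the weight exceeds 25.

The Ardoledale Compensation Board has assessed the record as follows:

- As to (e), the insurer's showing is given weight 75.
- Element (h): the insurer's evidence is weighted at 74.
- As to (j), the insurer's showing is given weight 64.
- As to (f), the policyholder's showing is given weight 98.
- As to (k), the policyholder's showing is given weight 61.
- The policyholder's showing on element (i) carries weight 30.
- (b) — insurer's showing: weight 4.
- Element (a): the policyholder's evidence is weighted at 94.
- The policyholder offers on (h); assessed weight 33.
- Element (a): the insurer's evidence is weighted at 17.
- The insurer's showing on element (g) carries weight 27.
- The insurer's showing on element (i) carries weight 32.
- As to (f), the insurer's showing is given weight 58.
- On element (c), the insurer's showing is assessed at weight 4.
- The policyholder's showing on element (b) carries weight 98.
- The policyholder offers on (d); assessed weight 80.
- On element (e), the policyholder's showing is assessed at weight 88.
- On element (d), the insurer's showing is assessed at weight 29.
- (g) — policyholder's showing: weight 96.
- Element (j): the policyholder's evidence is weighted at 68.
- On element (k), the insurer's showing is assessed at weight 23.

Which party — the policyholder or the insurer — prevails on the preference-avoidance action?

insurer

— Issue I —
At Stage I.1 the policyholder must meet a clear and cogent showing (weight exceeds 80): on (a) the weight is 94 less the opposing 17 gives net 77, ≤ 80, so (a) does not meet the standard; on (b) the weight is 98 less the opposing 4 gives net 94, which does exceed 80, so (b) meets the standard.
  Stage I.1 not carried; the policyholder fails its burden.
The analysis ends at Stage I.1; the insurer prevails on this issue.
— Issue II —
Stage II.1 — burden on policyholder; standard: the balance of probabilities (weight exceeds 53).
    (f): 98 − 58 = 40 ≤ 53 [not met]
    (g): 96 − 27 = 69 > 53 [met]
  Stage II.1 not carried; the policyholder fails its burden.
The analysis ends at Stage II.1; the insurer prevails on this issue.
Per-issue: Issue I → insurer; Issue II → insurer. The policyholder must prevail on every issue; overall, the insurer prevails.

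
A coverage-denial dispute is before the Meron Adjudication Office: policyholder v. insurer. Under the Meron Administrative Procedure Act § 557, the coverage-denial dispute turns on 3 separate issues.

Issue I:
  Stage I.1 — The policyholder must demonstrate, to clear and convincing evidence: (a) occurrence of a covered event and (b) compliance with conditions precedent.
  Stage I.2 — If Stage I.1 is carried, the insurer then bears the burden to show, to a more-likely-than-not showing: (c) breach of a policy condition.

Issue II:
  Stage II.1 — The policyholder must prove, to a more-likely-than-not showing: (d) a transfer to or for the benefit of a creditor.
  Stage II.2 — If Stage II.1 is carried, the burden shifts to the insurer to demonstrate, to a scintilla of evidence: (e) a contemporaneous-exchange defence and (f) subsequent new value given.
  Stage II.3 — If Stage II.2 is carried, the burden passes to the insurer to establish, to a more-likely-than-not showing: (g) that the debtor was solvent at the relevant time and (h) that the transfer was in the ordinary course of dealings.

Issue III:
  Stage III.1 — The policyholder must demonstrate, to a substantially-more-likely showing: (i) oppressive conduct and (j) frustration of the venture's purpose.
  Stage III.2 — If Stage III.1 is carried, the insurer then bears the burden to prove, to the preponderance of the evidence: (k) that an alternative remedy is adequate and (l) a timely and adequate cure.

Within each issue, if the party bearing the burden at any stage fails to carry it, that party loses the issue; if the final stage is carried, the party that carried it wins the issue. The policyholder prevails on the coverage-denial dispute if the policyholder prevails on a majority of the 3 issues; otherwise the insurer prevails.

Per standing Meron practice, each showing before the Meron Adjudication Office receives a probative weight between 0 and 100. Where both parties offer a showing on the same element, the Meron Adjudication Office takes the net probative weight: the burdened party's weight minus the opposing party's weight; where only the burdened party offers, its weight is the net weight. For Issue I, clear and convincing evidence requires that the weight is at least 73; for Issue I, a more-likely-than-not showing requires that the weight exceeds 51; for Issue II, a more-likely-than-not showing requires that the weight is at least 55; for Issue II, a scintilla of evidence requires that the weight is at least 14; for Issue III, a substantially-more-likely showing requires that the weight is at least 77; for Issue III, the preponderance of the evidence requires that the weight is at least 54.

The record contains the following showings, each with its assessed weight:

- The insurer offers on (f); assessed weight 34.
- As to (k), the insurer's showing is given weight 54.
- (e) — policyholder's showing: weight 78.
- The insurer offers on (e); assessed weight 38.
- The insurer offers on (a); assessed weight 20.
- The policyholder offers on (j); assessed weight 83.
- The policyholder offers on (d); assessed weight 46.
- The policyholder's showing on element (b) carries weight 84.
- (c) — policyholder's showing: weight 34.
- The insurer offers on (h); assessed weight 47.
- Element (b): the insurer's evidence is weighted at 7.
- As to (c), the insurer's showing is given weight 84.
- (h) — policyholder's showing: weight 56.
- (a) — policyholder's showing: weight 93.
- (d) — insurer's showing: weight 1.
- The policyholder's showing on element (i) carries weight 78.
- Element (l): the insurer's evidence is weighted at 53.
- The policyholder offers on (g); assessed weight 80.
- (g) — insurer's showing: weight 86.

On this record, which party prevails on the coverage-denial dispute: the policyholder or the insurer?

policyholder

— Issue I —
At Stage I.1 the policyholder must meet clear and convincing evidence (weight is at least 73): on (a) the weight is 93 less the opposing 20 gives net 73, which does reach 73, so (a) meets the standard; on (b) the weight is 84 less the opposing 7 gives net 77, which does reach 73, so (b) meets the standard.
  The policyholder carries Stage I.1; the insurer now bears the burden.
At Stage I.2 the insurer must meet a more-likely-than-not showing (weight exceeds 51): on (c) the weight is 84 less the opposing 34 gives net 50, ≤ 51, so (c) does not meet the standard.
  Stage I.2 not carried; the insurer fails its burden.
The analysis ends at Stage I.2; the policyholder prevails on this issue.
— Issue II —
At Stage II.1 the policyholder must meet a more-likely-than-not showing (weight is at least 55): on (d) the weight is 46 less the opposing 1 gives net 45, < 55, so (d) does not meet the standard.
  Not every element is met, so the policyholder fails to carry Stage II.1.
The analysis ends at Stage II.1; the insurer prevails on this issue.
— Issue III —
Stage III.1 (policyholder, a substantially-more-likely showing, weight is at least 77): (i) 78 ≥ 77 — meets; (j) 83 ≥ 77 — meets.
  Stage III.1 is satisfied; the onus moves to the insurer.
Stage III.2 (insurer, the preponderance of the evidence, weight is at least 54): (k) 54 ≥ 54 — meets; (l) 53 < 54 — fails.
  Not every element is met, so the insurer fails to carry Stage III.2.
The analysis ends at Stage III.2; the policyholder prevails on this issue.
Per-issue: Issue I → policyholder; Issue II → insurer; Issue III → policyholder. The policyholder must prevail on a majority of issues; overall, the policyholder prevails.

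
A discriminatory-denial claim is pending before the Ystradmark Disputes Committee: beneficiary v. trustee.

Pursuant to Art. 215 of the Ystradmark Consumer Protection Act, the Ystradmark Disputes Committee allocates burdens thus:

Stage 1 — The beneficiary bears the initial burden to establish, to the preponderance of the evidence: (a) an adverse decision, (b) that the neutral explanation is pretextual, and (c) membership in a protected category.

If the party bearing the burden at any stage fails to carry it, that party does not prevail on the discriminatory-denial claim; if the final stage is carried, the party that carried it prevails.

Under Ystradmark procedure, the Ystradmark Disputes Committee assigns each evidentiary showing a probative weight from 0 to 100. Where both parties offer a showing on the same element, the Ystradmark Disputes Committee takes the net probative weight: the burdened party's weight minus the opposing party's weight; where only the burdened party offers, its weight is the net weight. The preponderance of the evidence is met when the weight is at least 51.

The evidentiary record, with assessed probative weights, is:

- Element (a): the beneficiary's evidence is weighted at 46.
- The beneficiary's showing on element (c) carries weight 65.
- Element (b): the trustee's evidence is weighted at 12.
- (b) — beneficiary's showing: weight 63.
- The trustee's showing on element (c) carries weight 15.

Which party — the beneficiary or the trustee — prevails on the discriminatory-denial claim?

trustee

Stage 1 — burden on beneficiary; standard: the preponderance of the evidence (weight is at least 51).
    (a): 46 < 51 [not met]
    (b): 63 − 12 = 51 ≥ 51 [met]
    (c): 65 − 15 = 50 < 51 [not met]
  The beneficiary does not carry Stage 1.
The analysis ends at Stage 1; the trustee prevails.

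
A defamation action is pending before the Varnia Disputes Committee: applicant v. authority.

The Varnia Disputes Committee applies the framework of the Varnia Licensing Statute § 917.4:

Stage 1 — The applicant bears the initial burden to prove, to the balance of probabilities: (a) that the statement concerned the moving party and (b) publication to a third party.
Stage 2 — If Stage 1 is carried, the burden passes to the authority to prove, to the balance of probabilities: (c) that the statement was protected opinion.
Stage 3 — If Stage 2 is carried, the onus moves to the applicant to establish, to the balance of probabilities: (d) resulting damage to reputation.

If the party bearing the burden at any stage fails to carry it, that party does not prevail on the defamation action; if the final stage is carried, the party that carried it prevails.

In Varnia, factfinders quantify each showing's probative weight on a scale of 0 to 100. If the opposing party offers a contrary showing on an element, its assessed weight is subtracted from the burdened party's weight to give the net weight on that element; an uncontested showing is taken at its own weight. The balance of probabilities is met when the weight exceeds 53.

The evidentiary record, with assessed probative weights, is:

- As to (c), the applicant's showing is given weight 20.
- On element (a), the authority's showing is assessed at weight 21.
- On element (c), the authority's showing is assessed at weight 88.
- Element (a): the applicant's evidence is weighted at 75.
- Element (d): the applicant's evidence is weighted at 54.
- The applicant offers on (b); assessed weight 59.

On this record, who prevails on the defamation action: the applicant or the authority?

applicant

Stage 1 (applicant, the balance of probabilities, weight exceeds 53): (a) net 75−21=54 > 53 — meets; (b) 59 > 53 — meets.
  Stage 1 carried; the burden shifts to the authority.
Stage 2 (authority, the balance of probabilities, weight exceeds 53): (c) net 88−20=68 > 53 — meets.
  The authority carries Stage 2; the applicant now bears the burden.
Stage 3 (applicant, the balance of probabilities, weight exceeds 53): (d) 54 > 53 — meets.
  Stage 3 carried; the final stage is satisfied.
Every stage carried; the applicant prevails.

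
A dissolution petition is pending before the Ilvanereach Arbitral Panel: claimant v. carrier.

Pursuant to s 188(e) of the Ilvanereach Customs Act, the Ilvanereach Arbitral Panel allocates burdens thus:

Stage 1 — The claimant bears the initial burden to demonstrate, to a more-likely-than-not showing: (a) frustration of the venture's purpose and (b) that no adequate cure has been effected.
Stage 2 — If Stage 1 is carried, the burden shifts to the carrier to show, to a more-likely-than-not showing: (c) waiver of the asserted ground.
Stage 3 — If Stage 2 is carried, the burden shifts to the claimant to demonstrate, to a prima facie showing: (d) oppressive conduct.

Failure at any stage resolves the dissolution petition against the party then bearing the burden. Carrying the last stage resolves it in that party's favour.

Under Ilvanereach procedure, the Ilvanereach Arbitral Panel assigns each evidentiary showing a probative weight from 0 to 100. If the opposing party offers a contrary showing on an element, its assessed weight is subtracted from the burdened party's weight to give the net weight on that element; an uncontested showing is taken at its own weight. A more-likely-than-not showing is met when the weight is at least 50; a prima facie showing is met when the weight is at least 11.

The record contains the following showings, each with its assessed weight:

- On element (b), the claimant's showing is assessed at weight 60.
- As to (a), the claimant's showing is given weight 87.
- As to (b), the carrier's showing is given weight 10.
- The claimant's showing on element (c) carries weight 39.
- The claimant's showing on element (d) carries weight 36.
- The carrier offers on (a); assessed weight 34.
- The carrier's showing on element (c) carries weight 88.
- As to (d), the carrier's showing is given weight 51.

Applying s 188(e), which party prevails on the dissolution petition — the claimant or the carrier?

Stage 1 — burden on claimant; standard: a more-likely-than-not showing (weight is at least 50).
    (a): 87 − 34 = 53 ≥ 50 [met]
    (b): 60 − 10 = 50 ≥ 50 [met]
  Stage 1 is satisfied; the onus moves to the carrier.
Stage 2 — burden on carrier; standard: a more-likely-than-not showing (weight is at least 50).
    (c): 88 − 39 = 49 < 50 [not met]
  Stage 2 not carried; the carrier fails its burden.
The analysis ends at Stage 2; the claimant prevails.

claimant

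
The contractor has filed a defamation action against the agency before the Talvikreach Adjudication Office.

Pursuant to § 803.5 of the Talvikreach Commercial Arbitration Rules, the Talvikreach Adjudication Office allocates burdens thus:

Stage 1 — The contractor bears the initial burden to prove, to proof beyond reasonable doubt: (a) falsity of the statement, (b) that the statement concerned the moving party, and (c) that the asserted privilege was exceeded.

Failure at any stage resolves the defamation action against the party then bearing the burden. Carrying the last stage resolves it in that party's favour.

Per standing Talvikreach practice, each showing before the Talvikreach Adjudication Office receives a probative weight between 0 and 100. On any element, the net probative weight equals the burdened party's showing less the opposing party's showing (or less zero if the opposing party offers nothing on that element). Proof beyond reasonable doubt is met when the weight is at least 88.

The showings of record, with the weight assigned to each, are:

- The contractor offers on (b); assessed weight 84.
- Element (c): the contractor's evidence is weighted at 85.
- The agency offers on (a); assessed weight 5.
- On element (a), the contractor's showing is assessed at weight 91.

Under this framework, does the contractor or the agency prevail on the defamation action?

Stage 1 (contractor, proof beyond reasonable doubt, weight is at least 88): (a) net 91−5=86 < 88 — fails; (b) 84 < 88 — fails; (c) 85 < 88 — fails.
  The contractor does not carry Stage 1.
The agency prevails.

agency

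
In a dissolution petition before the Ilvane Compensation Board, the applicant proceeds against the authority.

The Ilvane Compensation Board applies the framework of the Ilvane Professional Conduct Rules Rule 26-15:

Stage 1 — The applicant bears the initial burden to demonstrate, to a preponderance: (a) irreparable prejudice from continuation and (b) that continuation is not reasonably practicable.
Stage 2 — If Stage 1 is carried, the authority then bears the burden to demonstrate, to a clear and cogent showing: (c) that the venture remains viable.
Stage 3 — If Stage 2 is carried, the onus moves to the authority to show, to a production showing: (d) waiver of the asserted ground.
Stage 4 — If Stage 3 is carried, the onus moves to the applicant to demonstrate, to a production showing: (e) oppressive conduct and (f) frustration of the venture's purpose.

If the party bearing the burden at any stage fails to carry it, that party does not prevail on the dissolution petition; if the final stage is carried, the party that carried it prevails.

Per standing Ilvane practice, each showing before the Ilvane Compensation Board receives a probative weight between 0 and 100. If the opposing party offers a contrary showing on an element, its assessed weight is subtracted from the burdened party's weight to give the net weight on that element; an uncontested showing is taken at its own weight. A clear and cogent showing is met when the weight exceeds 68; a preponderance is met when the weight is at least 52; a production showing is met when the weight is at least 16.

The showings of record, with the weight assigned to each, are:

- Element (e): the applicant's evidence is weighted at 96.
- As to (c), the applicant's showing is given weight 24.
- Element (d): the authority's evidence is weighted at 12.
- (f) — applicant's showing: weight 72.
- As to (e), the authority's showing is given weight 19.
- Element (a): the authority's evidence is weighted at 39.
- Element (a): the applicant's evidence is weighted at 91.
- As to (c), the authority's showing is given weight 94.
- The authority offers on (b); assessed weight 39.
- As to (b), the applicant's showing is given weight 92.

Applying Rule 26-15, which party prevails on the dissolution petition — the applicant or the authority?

At Stage 1 the applicant must meet a preponderance (weight is at least 52): on (a) the weight is 91 less the opposing 39 gives net 52, which does reach 52, so (a) meets the standard; on (b) the weight is 92 less the opposing 39 gives net 53, which does reach 52, so (b) meets the standard.
  Stage 1 is satisfied; the onus moves to the authority.
At Stage 2 the authority must meet a clear and cogent showing (weight exceeds 68): on (c) the weight is 94 less the opposing 24 gives net 70, > 68, so (c) meets the standard.
  Stage 2 carried; the burden remains with the authority.
At Stage 3 the authority must meet a production showing (weight is at least 16): on (d) the weight is 12, which does not reach 16, so (d) does not meet the standard.
  Stage 3 not carried; the authority fails its burden.
So the applicant prevails.

applicant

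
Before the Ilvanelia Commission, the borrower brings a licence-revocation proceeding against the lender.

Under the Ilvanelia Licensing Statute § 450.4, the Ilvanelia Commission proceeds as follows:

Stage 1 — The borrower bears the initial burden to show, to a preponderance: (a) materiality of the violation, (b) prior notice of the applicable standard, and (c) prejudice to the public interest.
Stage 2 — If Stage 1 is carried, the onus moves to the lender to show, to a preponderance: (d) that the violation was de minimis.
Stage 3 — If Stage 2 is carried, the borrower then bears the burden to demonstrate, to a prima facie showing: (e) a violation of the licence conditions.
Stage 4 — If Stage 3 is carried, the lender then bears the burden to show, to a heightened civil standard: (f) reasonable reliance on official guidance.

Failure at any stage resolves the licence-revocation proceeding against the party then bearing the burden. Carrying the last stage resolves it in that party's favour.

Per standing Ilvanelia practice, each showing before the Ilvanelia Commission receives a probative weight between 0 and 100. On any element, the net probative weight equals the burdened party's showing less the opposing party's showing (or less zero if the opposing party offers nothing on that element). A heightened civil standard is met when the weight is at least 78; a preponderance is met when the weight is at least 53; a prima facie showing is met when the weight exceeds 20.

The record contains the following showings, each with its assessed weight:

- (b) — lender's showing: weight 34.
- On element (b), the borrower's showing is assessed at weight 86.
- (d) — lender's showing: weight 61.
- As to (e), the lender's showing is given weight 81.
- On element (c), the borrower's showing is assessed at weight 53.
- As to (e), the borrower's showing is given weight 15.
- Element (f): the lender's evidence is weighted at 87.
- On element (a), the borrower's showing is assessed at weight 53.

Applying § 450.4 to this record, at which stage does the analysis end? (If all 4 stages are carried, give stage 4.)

At Stage 1 the borrower must meet a preponderance (weight is at least 53): on (a) the weight is 53, which does reach 53, so (a) meets the standard; on (b) the weight is 86 less the opposing 34 gives net 52, < 53, so (b) does not meet the standard; on (c) the weight is 53, which does reach 53, so (c) meets the standard.
  Not every element is met, so the borrower fails to carry Stage 1.
The analysis ends at Stage 1; the lender prevails.

stage 1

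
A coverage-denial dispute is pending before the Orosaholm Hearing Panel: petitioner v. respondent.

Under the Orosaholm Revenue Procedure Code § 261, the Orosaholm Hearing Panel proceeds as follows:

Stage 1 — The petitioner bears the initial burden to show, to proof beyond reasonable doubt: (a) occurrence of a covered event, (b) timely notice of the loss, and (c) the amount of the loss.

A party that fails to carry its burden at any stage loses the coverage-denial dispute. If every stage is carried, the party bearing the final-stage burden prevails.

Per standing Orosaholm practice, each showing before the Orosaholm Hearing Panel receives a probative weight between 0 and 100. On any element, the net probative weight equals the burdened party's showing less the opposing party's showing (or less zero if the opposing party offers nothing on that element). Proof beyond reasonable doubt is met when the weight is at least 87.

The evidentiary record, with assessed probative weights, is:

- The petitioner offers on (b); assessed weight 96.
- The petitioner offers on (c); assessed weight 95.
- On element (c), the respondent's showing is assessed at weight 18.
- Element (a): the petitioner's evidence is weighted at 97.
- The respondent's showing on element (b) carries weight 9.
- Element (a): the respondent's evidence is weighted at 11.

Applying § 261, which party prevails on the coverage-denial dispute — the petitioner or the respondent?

respondent

Stage 1 — burden on petitioner; standard: proof beyond reasonable doubt (weight is at least 87).
    (a): 97 − 11 = 86 < 87 [not met]
    (b): 96 − 9 = 87 ≥ 87 [met]
    (c): 95 − 18 = 77 < 87 [not met]
  The petitioner does not carry Stage 1.
So the respondent prevails.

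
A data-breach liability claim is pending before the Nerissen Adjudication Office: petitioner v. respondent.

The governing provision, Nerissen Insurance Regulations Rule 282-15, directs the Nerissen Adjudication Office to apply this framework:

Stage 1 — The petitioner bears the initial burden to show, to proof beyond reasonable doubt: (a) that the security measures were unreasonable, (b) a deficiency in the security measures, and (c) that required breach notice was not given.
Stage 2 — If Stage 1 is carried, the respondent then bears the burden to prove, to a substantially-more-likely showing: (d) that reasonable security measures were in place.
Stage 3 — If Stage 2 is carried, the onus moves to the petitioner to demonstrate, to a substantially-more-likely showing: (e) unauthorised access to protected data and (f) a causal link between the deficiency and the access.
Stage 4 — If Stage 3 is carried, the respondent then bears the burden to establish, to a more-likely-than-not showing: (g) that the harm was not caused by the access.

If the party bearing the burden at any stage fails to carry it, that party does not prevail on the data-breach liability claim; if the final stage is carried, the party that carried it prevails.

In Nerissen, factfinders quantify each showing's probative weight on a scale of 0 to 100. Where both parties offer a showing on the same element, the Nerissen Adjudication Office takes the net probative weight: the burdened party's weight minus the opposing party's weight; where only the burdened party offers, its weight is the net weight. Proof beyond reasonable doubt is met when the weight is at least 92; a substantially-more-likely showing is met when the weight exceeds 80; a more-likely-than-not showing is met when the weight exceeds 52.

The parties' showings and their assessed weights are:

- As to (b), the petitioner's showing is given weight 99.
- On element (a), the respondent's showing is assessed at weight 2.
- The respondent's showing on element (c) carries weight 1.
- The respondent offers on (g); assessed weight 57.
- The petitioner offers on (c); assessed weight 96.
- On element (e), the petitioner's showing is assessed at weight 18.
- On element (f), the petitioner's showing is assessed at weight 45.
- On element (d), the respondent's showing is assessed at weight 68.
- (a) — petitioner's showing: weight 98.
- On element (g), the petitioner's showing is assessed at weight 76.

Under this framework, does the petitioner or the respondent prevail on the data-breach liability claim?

petitioner

Stage 1 (petitioner, proof beyond reasonable doubt, weight is at least 92): (a) net 98−2=96 ≥ 92 — meets; (b) 99 ≥ 92 — meets; (c) net 96−1=95 ≥ 92 — meets.
  The petitioner carries Stage 1; the respondent now bears the burden.
Stage 2 (respondent, a substantially-more-likely showing, weight exceeds 80): (d) 68 ≤ 80 — fails.
  Stage 2 not carried; the respondent fails its burden.
The analysis ends at Stage 2; the petitioner prevails.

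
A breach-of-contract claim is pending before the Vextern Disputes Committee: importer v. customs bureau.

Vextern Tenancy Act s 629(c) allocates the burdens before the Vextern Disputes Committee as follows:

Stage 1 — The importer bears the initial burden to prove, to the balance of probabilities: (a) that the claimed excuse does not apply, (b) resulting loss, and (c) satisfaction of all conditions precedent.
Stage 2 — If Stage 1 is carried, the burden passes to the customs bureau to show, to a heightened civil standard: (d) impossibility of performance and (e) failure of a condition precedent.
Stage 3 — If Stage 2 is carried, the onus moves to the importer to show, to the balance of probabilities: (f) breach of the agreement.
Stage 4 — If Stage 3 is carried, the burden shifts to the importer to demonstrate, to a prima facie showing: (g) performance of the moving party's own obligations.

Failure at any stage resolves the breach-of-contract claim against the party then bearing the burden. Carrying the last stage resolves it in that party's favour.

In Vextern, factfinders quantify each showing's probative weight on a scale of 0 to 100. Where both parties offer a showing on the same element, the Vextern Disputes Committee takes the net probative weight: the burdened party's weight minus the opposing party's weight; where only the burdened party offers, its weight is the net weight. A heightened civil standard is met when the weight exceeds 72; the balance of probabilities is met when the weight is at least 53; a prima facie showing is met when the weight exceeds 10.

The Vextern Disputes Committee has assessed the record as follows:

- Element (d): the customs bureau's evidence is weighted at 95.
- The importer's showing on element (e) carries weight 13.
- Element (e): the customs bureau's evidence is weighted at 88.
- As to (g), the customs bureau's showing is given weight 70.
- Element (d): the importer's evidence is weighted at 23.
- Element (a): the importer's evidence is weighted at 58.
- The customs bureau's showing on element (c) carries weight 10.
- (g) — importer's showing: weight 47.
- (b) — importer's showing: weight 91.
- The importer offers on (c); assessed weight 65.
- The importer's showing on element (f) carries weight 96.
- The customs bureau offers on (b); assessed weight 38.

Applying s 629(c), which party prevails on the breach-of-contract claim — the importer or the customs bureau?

importer

Stage 1 (importer, the balance of probabilities, weight is at least 53): (a) 58 ≥ 53 — meets; (b) net 91−38=53 ≥ 53 — meets; (c) net 65−10=55 ≥ 53 — meets.
  All elements met. The burden passes to the customs bureau.
Stage 2 (customs bureau, a heightened civil standard, weight exceeds 72): (d) net 95−23=72 ≤ 72 — fails; (e) net 88−13=75 > 72 — meets.
  The customs bureau does not carry Stage 2.
The importer prevails.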